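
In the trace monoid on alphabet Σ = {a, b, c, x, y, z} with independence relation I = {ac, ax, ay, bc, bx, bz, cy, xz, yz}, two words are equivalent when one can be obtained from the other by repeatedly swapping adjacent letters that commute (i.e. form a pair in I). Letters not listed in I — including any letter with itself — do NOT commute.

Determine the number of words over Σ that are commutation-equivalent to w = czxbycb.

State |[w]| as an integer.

35

drop 0:c onto floor
drop 1:z onto {0:c}
drop 2:x onto {0:c}
drop 3:b onto floor
drop 4:y onto {2:x, 3:b}
drop 5:c onto {1:z, 2:x}
drop 6:b onto {4:y}
ground layer = {0:c, 3:b}
drop-orders for the pieces not yet dropped (sum over which currently-grounded one goes next):
  1 to go: {5} 1  {6} 1
  2 to go: {1,5} 1  {4,6} 1  {5,6} 2
  3 to go: {1,5,6} 3  {3,4,6} 1  {4,5,6} 3
  4 to go: {1,4,5,6} 6  {2,4,5,6} 3  {3,4,5,6} 4
  5 to go: {1,2,4,5,6} 9  {1,3,4,5,6} 10  {2,3,4,5,6} 7
  if 0:c drops first: 26 orders
  if 3:b drops first: 9 orders
heap linearizations: 35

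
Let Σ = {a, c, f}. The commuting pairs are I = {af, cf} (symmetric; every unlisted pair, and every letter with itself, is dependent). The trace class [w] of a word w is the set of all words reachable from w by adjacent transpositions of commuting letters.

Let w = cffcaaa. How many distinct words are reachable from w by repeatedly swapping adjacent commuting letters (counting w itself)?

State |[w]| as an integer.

#0=c has no predecessor
#1=f has no predecessor
#2=f depends on [1:f]
#3=c depends on [0:c]
#4=a depends on [3:c]
#5=a depends on [4:a]
#6=a depends on [5:a]
sources: [0:c, 1:f]
N(rest) = Σ N(rest − s) over sources s of rest; N(one piece) = 1:
  size 1 → [2]=1  [6]=1
  size 2 → [1,2]=1  [2,6]=2  [5,6]=1
  size 3 → [1,2,6]=3  [2,5,6]=3  [4,5,6]=1
  size 4 → [1,2,5,6]=6  [2,4,5,6]=4  [3,4,5,6]=1
  size 5 → [0,3,4,5,6]=1  [1,2,4,5,6]=10  [2,3,4,5,6]=5
  first=0(c) contributes 15
  first=1(f) contributes 6
|[w]| = 21

21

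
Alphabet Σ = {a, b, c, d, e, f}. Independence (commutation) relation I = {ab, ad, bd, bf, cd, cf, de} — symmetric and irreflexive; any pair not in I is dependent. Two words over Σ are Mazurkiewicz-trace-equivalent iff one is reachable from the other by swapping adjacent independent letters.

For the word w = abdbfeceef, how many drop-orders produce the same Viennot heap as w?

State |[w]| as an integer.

drop 0:a onto floor
drop 1:b onto floor
drop 2:d onto floor
drop 3:b onto {1:b}
drop 4:f onto {0:a, 2:d}
drop 5:e onto {3:b, 4:f}
drop 6:c onto {5:e}
drop 7:e onto {6:c}
drop 8:e onto {7:e}
drop 9:f onto {8:e}
ground layer = {0:a, 1:b, 2:d}
drop-orders for the pieces not yet dropped (sum over which currently-grounded one goes next):
  1 to go: {9} 1
  2 to go: {8,9} 1
  3 to go: {7,8,9} 1
  4 to go: {6,7,8,9} 1
  5 to go: {5,6,7,8,9} 1
  6 to go: {3,5,6,7,8,9} 1  {4,5,6,7,8,9} 1
  7 to go: {0,4,5,6,7,8,9} 1  {1,3,5,6,7,8,9} 1  {2,4,5,6,7,8,9} 1  {3,4,5,6,7,8,9} 2
  8 to go: {0,2,4,5,6,7,8,9} 2  {0,3,4,5,6,7,8,9} 3  {1,3,4,5,6,7,8,9} 3  {2,3,4,5,6,7,8,9} 3
  if 0:a drops first: 6 orders
  if 1:b drops first: 8 orders
  if 2:d drops first: 6 orders
heap linearizations: 20

20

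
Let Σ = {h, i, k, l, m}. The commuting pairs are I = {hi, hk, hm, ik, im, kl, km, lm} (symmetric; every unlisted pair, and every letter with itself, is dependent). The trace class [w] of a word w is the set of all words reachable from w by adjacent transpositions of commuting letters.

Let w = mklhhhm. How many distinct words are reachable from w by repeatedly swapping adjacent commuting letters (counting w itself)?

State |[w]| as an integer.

105

#0=m has no predecessor
#1=k has no predecessor
#2=l has no predecessor
#3=h depends on [2:l]
#4=h depends on [3:h]
#5=h depends on [4:h]
#6=m depends on [0:m]
sources: [0:m, 1:k, 2:l]
N(rest) = Σ N(rest − s) over sources s of rest; N(one piece) = 1:
  size 1 → [1]=1  [5]=1  [6]=1
  size 2 → [0,6]=1  [1,5]=2  [1,6]=2  [4,5]=1  [5,6]=2
  size 3 → [0,1,6]=3  [0,5,6]=3  [1,4,5]=3  [1,5,6]=6  [3,4,5]=1  [4,5,6]=3
  size 4 → [0,1,5,6]=12  [0,4,5,6]=6  [1,3,4,5]=4  [1,4,5,6]=12  [2,3,4,5]=1  [3,4,5,6]=4
  size 5 → [0,1,4,5,6]=30  [0,3,4,5,6]=10  [1,2,3,4,5]=5  [1,3,4,5,6]=20  [2,3,4,5,6]=5
  first=0(m) contributes 30
  first=1(k) contributes 15
  first=2(l) contributes 60
|[w]| = 105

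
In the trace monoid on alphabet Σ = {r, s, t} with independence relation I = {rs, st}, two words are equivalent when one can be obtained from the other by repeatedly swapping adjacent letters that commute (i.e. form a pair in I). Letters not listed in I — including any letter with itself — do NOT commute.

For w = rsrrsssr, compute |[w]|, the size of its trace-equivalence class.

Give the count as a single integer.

70

#0=r has no predecessor
#1=s has no predecessor
#2=r depends on [0:r]
#3=r depends on [2:r]
#4=s depends on [1:s]
#5=s depends on [4:s]
#6=s depends on [5:s]
#7=r depends on [3:r]
sources: [0:r, 1:s]
N(rest) = Σ N(rest − s) over sources s of rest; N(one piece) = 1:
  size 1 → [6]=1  [7]=1
  size 2 → [3,7]=1  [5,6]=1  [6,7]=2
  size 3 → [2,3,7]=1  [3,6,7]=3  [4,5,6]=1  [5,6,7]=3
  size 4 → [0,2,3,7]=1  [1,4,5,6]=1  [2,3,6,7]=4  [3,5,6,7]=6  [4,5,6,7]=4
  size 5 → [0,2,3,6,7]=5  [1,4,5,6,7]=5  [2,3,5,6,7]=10  [3,4,5,6,7]=10
  size 6 → [0,2,3,5,6,7]=15  [1,3,4,5,6,7]=15  [2,3,4,5,6,7]=20
  first=0(r) contributes 35
  first=1(s) contributes 35
|[w]| = 70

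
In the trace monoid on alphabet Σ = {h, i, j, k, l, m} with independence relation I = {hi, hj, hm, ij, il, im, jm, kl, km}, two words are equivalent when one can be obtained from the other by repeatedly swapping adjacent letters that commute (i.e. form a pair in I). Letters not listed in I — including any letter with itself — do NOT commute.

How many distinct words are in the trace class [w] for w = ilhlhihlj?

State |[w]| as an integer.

36

#0=i has no predecessor
#1=l has no predecessor
#2=h depends on [1:l]
#3=l depends on [2:h]
#4=h depends on [3:l]
#5=i depends on [0:i]
#6=h depends on [4:h]
#7=l depends on [6:h]
#8=j depends on [7:l]
sources: [0:i, 1:l]
N(rest) = Σ N(rest − s) over sources s of rest; N(one piece) = 1:
  size 1 → [5]=1  [8]=1
  size 2 → [0,5]=1  [5,8]=2  [7,8]=1
  size 3 → [0,5,8]=3  [5,7,8]=3  [6,7,8]=1
  size 4 → [0,5,7,8]=6  [4,6,7,8]=1  [5,6,7,8]=4
  size 5 → [0,5,6,7,8]=10  [3,4,6,7,8]=1  [4,5,6,7,8]=5
  size 6 → [0,4,5,6,7,8]=15  [2,3,4,6,7,8]=1  [3,4,5,6,7,8]=6
  size 7 → [0,3,4,5,6,7,8]=21  [1,2,3,4,6,7,8]=1  [2,3,4,5,6,7,8]=7
  first=0(i) contributes 8
  first=1(l) contributes 28
|[w]| = 36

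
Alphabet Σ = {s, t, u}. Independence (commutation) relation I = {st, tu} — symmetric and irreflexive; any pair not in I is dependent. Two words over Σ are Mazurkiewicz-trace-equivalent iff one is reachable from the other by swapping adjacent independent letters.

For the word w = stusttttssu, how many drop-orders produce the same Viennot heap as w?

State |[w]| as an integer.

462

piece 0:s — minimal
piece 1:t — minimal
piece 2:u rests on {0:s}
piece 3:s rests on {2:u}
piece 4:t rests on {1:t}
piece 5:t rests on {4:t}
piece 6:t rests on {5:t}
piece 7:t rests on {6:t}
piece 8:s rests on {3:s}
piece 9:s rests on {8:s}
piece 10:u rests on {9:s}
minimal pieces: {0:s, 1:t}
ways to finish when only these pieces remain (= sum over removing one remaining piece with nothing left below it):
  1 left: {7}→1  {10}→1
  2 left: {6,7}→1  {7,10}→2  {9,10}→1
  3 left: {5,6,7}→1  {6,7,10}→3  {7,9,10}→3  {8,9,10}→1
  4 left: {3,8,9,10}→1  {4,5,6,7}→1  {5,6,7,10}→4  {6,7,9,10}→6  {7,8,9,10}→4
  5 left: {1,4,5,6,7}→1  {2,3,8,9,10}→1  {3,7,8,9,10}→5  {4,5,6,7,10}→5  {5,6,7,9,10}→10  {6,7,8,9,10}→10
  6 left: {0,2,3,8,9,10}→1  {1,4,5,6,7,10}→6  {2,3,7,8,9,10}→6  {3,6,7,8,9,10}→15  {4,5,6,7,9,10}→15  {5,6,7,8,9,10}→20
  7 left: {0,2,3,7,8,9,10}→7  {1,4,5,6,7,9,10}→21  {2,3,6,7,8,9,10}→21  {3,5,6,7,8,9,10}→35  {4,5,6,7,8,9,10}→35
  8 left: {0,2,3,6,7,8,9,10}→28  {1,4,5,6,7,8,9,10}→56  {2,3,5,6,7,8,9,10}→56  {3,4,5,6,7,8,9,10}→70
  9 left: {0,2,3,5,6,7,8,9,10}→84  {1,3,4,5,6,7,8,9,10}→126  {2,3,4,5,6,7,8,9,10}→126
  placing 0:s first → 252 extensions
  placing 1:t first → 210 extensions
total linear extensions = 462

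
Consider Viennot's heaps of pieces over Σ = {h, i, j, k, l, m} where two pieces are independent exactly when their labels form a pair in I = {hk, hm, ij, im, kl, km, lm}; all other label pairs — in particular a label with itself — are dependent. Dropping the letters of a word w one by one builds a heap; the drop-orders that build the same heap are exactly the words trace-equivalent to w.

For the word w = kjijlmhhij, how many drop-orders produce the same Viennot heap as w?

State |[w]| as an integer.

29

#0=k has no predecessor
#1=j depends on [0:k]
#2=i depends on [0:k]
#3=j depends on [1:j]
#4=l depends on [2:i, 3:j]
#5=m depends on [3:j]
#6=h depends on [4:l]
#7=h depends on [6:h]
#8=i depends on [7:h]
#9=j depends on [5:m, 7:h]
sources: [0:k]
N(rest) = Σ N(rest − s) over sources s of rest; N(one piece) = 1:
  size 1 → [8]=1  [9]=1
  size 2 → [5,9]=1  [8,9]=2
  size 3 → [5,8,9]=3  [7,8,9]=2
  size 4 → [5,7,8,9]=5  [6,7,8,9]=2
  size 5 → [4,6,7,8,9]=2  [5,6,7,8,9]=7
  size 6 → [2,4,6,7,8,9]=2  [4,5,6,7,8,9]=9
  size 7 → [2,4,5,6,7,8,9]=11  [3,4,5,6,7,8,9]=9
  size 8 → [1,3,4,5,6,7,8,9]=9  [2,3,4,5,6,7,8,9]=20
  first=0(k) contributes 29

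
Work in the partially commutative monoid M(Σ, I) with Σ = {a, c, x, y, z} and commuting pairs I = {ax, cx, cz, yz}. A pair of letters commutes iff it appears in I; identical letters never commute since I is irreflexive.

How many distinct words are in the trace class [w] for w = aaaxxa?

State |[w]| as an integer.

15

0(a) covers ∅
1(a) covers 0:a
2(a) covers 1:a
3(x) covers ∅
4(x) covers 3:x
5(a) covers 2:a
floor of heap: 0:a, 3:x
completions by unplaced set U, small U first (add the entries for U minus each lowest piece of U):
  |U|=1: {4}:1  {5}:1
  |U|=2: {2,5}:1  {3,4}:1  {4,5}:2
  |U|=3: {1,2,5}:1  {2,4,5}:3  {3,4,5}:3
  |U|=4: {0,1,2,5}:1  {1,2,4,5}:4  {2,3,4,5}:6
  start at 0(a): 10
  start at 3(x): 5
sum over floor = 15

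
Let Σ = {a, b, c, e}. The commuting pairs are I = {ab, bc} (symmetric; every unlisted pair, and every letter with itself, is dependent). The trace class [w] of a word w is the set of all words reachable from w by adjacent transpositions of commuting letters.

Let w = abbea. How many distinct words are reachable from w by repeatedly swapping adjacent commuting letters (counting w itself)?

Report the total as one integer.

3

0(a) covers ∅
1(b) covers ∅
2(b) covers 1:b
3(e) covers 0:a, 2:b
4(a) covers 3:e
floor of heap: 0:a, 1:b
completions by unplaced set U, small U first (add the entries for U minus each lowest piece of U):
  |U|=1: {4}:1
  |U|=2: {3,4}:1
  |U|=3: {0,3,4}:1  {2,3,4}:1
  start at 0(a): 1
  start at 1(b): 2
sum over floor = 3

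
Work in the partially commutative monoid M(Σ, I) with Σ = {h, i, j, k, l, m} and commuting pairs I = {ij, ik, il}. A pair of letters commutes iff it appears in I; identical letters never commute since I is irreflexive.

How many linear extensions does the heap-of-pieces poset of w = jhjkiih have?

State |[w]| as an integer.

6

0(j) covers ∅
1(h) covers 0:j
2(j) covers 1:h
3(k) covers 2:j
4(i) covers 1:h
5(i) covers 4:i
6(h) covers 3:k, 5:i
floor of heap: 0:j
completions by unplaced set U, small U first (add the entries for U minus each lowest piece of U):
  |U|=1: {6}:1
  |U|=2: {3,6}:1  {5,6}:1
  |U|=3: {2,3,6}:1  {3,5,6}:2  {4,5,6}:1
  |U|=4: {2,3,5,6}:3  {3,4,5,6}:3
  |U|=5: {2,3,4,5,6}:6
  start at 0(j): 6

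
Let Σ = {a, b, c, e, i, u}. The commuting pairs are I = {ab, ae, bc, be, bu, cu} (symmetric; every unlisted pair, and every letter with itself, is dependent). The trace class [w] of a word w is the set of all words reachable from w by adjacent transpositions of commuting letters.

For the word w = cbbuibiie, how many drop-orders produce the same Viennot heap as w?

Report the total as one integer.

#0=c has no predecessor
#1=b has no predecessor
#2=b depends on [1:b]
#3=u has no predecessor
#4=i depends on [0:c, 2:b, 3:u]
#5=b depends on [4:i]
#6=i depends on [5:b]
#7=i depends on [6:i]
#8=e depends on [7:i]
sources: [0:c, 1:b, 3:u]
N(rest) = Σ N(rest − s) over sources s of rest; N(one piece) = 1:
  size 1 → [8]=1
  size 2 → [7,8]=1
  size 3 → [6,7,8]=1
  size 4 → [5,6,7,8]=1
  size 5 → [4,5,6,7,8]=1
  size 6 → [0,4,5,6,7,8]=1  [2,4,5,6,7,8]=1  [3,4,5,6,7,8]=1
  size 7 → [0,2,4,5,6,7,8]=2  [0,3,4,5,6,7,8]=2  [1,2,4,5,6,7,8]=1  [2,3,4,5,6,7,8]=2
  first=0(c) contributes 3
  first=1(b) contributes 6
  first=3(u) contributes 3
|[w]| = 12

12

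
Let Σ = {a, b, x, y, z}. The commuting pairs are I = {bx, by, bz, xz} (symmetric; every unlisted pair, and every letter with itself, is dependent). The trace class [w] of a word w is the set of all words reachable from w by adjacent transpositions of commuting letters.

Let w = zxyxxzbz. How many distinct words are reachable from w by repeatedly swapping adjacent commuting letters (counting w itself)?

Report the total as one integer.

96

piece 0:z — minimal
piece 1:x — minimal
piece 2:y rests on {0:z, 1:x}
piece 3:x rests on {2:y}
piece 4:x rests on {3:x}
piece 5:z rests on {2:y}
piece 6:b — minimal
piece 7:z rests on {5:z}
minimal pieces: {0:z, 1:x, 6:b}
ways to finish when only these pieces remain (= sum over removing one remaining piece with nothing left below it):
  1 left: {4}→1  {6}→1  {7}→1
  2 left: {3,4}→1  {4,6}→2  {4,7}→2  {5,7}→1  {6,7}→2
  3 left: {3,4,6}→3  {3,4,7}→3  {4,5,7}→3  {4,6,7}→6  {5,6,7}→3
  4 left: {3,4,5,7}→6  {3,4,6,7}→12  {4,5,6,7}→12
  5 left: {2,3,4,5,7}→6  {3,4,5,6,7}→30
  6 left: {0,2,3,4,5,7}→6  {1,2,3,4,5,7}→6  {2,3,4,5,6,7}→36
  placing 0:z first → 42 extensions
  placing 1:x first → 42 extensions
  placing 6:b first → 12 extensions
total linear extensions = 96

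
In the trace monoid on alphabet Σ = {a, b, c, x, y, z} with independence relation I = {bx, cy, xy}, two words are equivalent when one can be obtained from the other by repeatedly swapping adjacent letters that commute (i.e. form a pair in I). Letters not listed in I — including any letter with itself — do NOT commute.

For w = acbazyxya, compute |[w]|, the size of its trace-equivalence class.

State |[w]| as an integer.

drop 0:a onto floor
drop 1:c onto {0:a}
drop 2:b onto {1:c}
drop 3:a onto {2:b}
drop 4:z onto {3:a}
drop 5:y onto {4:z}
drop 6:x onto {4:z}
drop 7:y onto {5:y}
drop 8:a onto {6:x, 7:y}
ground layer = {0:a}
drop-orders for the pieces not yet dropped (sum over which currently-grounded one goes next):
  1 to go: {8} 1
  2 to go: {6,8} 1  {7,8} 1
  3 to go: {5,7,8} 1  {6,7,8} 2
  4 to go: {5,6,7,8} 3
  5 to go: {4,5,6,7,8} 3
  6 to go: {3,4,5,6,7,8} 3
  7 to go: {2,3,4,5,6,7,8} 3
  if 0:a drops first: 3 orders

3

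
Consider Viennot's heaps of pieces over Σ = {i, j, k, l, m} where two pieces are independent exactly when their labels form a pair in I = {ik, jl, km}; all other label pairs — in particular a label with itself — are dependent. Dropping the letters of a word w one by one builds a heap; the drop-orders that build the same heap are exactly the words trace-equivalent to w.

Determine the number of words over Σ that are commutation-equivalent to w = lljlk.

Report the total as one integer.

4

#0=l has no predecessor
#1=l depends on [0:l]
#2=j has no predecessor
#3=l depends on [1:l]
#4=k depends on [2:j, 3:l]
sources: [0:l, 2:j]
N(rest) = Σ N(rest − s) over sources s of rest; N(one piece) = 1:
  size 1 → [4]=1
  size 2 → [2,4]=1  [3,4]=1
  size 3 → [1,3,4]=1  [2,3,4]=2
  first=0(l) contributes 3
  first=2(j) contributes 1
|[w]| = 4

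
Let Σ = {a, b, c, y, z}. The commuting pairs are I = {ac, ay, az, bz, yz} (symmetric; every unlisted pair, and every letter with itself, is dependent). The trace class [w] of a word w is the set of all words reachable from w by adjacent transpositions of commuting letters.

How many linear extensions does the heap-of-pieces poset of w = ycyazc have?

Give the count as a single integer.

0(y) covers ∅
1(c) covers 0:y
2(y) covers 1:c
3(a) covers ∅
4(z) covers 1:c
5(c) covers 2:y, 4:z
floor of heap: 0:y, 3:a
completions by unplaced set U, small U first (add the entries for U minus each lowest piece of U):
  |U|=1: {3}:1  {5}:1
  |U|=2: {2,5}:1  {3,5}:2  {4,5}:1
  |U|=3: {2,3,5}:3  {2,4,5}:2  {3,4,5}:3
  |U|=4: {1,2,4,5}:2  {2,3,4,5}:8
  start at 0(y): 10
  start at 3(a): 2
sum over floor = 12

12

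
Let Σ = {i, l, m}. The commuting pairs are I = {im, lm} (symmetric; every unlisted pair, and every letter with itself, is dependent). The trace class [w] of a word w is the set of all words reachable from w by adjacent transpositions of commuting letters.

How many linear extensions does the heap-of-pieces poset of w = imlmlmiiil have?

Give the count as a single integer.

120

#0=i has no predecessor
#1=m has no predecessor
#2=l depends on [0:i]
#3=m depends on [1:m]
#4=l depends on [2:l]
#5=m depends on [3:m]
#6=i depends on [4:l]
#7=i depends on [6:i]
#8=i depends on [7:i]
#9=l depends on [8:i]
sources: [0:i, 1:m]
N(rest) = Σ N(rest − s) over sources s of rest; N(one piece) = 1:
  size 1 → [5]=1  [9]=1
  size 2 → [3,5]=1  [5,9]=2  [8,9]=1
  size 3 → [1,3,5]=1  [3,5,9]=3  [5,8,9]=3  [7,8,9]=1
  size 4 → [1,3,5,9]=4  [3,5,8,9]=6  [5,7,8,9]=4  [6,7,8,9]=1
  size 5 → [1,3,5,8,9]=10  [3,5,7,8,9]=10  [4,6,7,8,9]=1  [5,6,7,8,9]=5
  size 6 → [1,3,5,7,8,9]=20  [2,4,6,7,8,9]=1  [3,5,6,7,8,9]=15  [4,5,6,7,8,9]=6
  size 7 → [0,2,4,6,7,8,9]=1  [1,3,5,6,7,8,9]=35  [2,4,5,6,7,8,9]=7  [3,4,5,6,7,8,9]=21
  size 8 → [0,2,4,5,6,7,8,9]=8  [1,3,4,5,6,7,8,9]=56  [2,3,4,5,6,7,8,9]=28
  first=0(i) contributes 84
  first=1(m) contributes 36
|[w]| = 120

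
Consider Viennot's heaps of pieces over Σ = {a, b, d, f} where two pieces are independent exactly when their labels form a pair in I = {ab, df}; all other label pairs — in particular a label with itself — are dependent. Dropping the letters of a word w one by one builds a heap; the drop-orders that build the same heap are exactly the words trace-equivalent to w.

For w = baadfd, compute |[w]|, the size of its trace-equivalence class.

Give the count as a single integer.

drop 0:b onto floor
drop 1:a onto floor
drop 2:a onto {1:a}
drop 3:d onto {0:b, 2:a}
drop 4:f onto {0:b, 2:a}
drop 5:d onto {3:d}
ground layer = {0:b, 1:a}
drop-orders for the pieces not yet dropped (sum over which currently-grounded one goes next):
  1 to go: {4} 1  {5} 1
  2 to go: {3,5} 1  {4,5} 2
  3 to go: {3,4,5} 3
  4 to go: {0,3,4,5} 3  {2,3,4,5} 3
  if 0:b drops first: 3 orders
  if 1:a drops first: 6 orders
heap linearizations: 9

9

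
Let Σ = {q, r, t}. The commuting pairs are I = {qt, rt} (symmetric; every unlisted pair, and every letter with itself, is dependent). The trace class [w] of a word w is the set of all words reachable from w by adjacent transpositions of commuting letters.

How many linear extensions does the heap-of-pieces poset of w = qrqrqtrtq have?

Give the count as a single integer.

36

drop 0:q onto floor
drop 1:r onto {0:q}
drop 2:q onto {1:r}
drop 3:r onto {2:q}
drop 4:q onto {3:r}
drop 5:t onto floor
drop 6:r onto {4:q}
drop 7:t onto {5:t}
drop 8:q onto {6:r}
ground layer = {0:q, 5:t}
drop-orders for the pieces not yet dropped (sum over which currently-grounded one goes next):
  1 to go: {7} 1  {8} 1
  2 to go: {5,7} 1  {6,8} 1  {7,8} 2
  3 to go: {4,6,8} 1  {5,7,8} 3  {6,7,8} 3
  4 to go: {3,4,6,8} 1  {4,6,7,8} 4  {5,6,7,8} 6
  5 to go: {2,3,4,6,8} 1  {3,4,6,7,8} 5  {4,5,6,7,8} 10
  6 to go: {1,2,3,4,6,8} 1  {2,3,4,6,7,8} 6  {3,4,5,6,7,8} 15
  7 to go: {0,1,2,3,4,6,8} 1  {1,2,3,4,6,7,8} 7  {2,3,4,5,6,7,8} 21
  if 0:q drops first: 28 orders
  if 5:t drops first: 8 orders
heap linearizations: 36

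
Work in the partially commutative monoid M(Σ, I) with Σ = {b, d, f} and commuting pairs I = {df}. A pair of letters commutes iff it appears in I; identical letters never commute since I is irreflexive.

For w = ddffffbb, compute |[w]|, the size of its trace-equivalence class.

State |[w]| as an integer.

drop 0:d onto floor
drop 1:d onto {0:d}
drop 2:f onto floor
drop 3:f onto {2:f}
drop 4:f onto {3:f}
drop 5:f onto {4:f}
drop 6:b onto {1:d, 5:f}
drop 7:b onto {6:b}
ground layer = {0:d, 2:f}
drop-orders for the pieces not yet dropped (sum over which currently-grounded one goes next):
  1 to go: {7} 1
  2 to go: {6,7} 1
  3 to go: {1,6,7} 1  {5,6,7} 1
  4 to go: {0,1,6,7} 1  {1,5,6,7} 2  {4,5,6,7} 1
  5 to go: {0,1,5,6,7} 3  {1,4,5,6,7} 3  {3,4,5,6,7} 1
  6 to go: {0,1,4,5,6,7} 6  {1,3,4,5,6,7} 4  {2,3,4,5,6,7} 1
  if 0:d drops first: 5 orders
  if 2:f drops first: 10 orders
heap linearizations: 15

15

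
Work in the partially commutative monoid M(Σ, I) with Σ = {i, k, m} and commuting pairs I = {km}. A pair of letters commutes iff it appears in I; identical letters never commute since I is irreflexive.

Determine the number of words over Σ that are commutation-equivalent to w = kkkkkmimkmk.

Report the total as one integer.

36

#0=k has no predecessor
#1=k depends on [0:k]
#2=k depends on [1:k]
#3=k depends on [2:k]
#4=k depends on [3:k]
#5=m has no predecessor
#6=i depends on [4:k, 5:m]
#7=m depends on [6:i]
#8=k depends on [6:i]
#9=m depends on [7:m]
#10=k depends on [8:k]
sources: [0:k, 5:m]
N(rest) = Σ N(rest − s) over sources s of rest; N(one piece) = 1:
  size 1 → [9]=1  [10]=1
  size 2 → [7,9]=1  [8,10]=1  [9,10]=2
  size 3 → [7,9,10]=3  [8,9,10]=3
  size 4 → [7,8,9,10]=6
  size 5 → [6,7,8,9,10]=6
  size 6 → [4,6,7,8,9,10]=6  [5,6,7,8,9,10]=6
  size 7 → [3,4,6,7,8,9,10]=6  [4,5,6,7,8,9,10]=12
  size 8 → [2,3,4,6,7,8,9,10]=6  [3,4,5,6,7,8,9,10]=18
  size 9 → [1,2,3,4,6,7,8,9,10]=6  [2,3,4,5,6,7,8,9,10]=24
  first=0(k) contributes 30
  first=5(m) contributes 6
|[w]| = 36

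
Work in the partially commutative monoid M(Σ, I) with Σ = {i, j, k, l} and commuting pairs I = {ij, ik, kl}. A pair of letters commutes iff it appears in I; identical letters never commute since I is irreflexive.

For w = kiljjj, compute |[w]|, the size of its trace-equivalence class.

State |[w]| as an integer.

#0=k has no predecessor
#1=i has no predecessor
#2=l depends on [1:i]
#3=j depends on [0:k, 2:l]
#4=j depends on [3:j]
#5=j depends on [4:j]
sources: [0:k, 1:i]
N(rest) = Σ N(rest − s) over sources s of rest; N(one piece) = 1:
  size 1 → [5]=1
  size 2 → [4,5]=1
  size 3 → [3,4,5]=1
  size 4 → [0,3,4,5]=1  [2,3,4,5]=1
  first=0(k) contributes 1
  first=1(i) contributes 2
|[w]| = 3

3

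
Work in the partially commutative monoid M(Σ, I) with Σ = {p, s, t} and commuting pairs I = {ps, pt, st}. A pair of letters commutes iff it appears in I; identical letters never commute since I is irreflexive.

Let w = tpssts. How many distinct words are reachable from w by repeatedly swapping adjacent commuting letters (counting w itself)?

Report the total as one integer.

drop 0:t onto floor
drop 1:p onto floor
drop 2:s onto floor
drop 3:s onto {2:s}
drop 4:t onto {0:t}
drop 5:s onto {3:s}
ground layer = {0:t, 1:p, 2:s}
drop-orders for the pieces not yet dropped (sum over which currently-grounded one goes next):
  1 to go: {1} 1  {4} 1  {5} 1
  2 to go: {0,4} 1  {1,4} 2  {1,5} 2  {3,5} 1  {4,5} 2
  3 to go: {0,1,4} 3  {0,4,5} 3  {1,3,5} 3  {1,4,5} 6  {2,3,5} 1  {3,4,5} 3
  4 to go: {0,1,4,5} 12  {0,3,4,5} 6  {1,2,3,5} 4  {1,3,4,5} 12  {2,3,4,5} 4
  if 0:t drops first: 20 orders
  if 1:p drops first: 10 orders
  if 2:s drops first: 30 orders
heap linearizations: 60

60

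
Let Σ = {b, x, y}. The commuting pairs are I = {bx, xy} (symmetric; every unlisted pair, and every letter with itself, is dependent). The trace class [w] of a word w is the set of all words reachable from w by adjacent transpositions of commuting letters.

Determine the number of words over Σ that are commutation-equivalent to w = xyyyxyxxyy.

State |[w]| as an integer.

210

piece 0:x — minimal
piece 1:y — minimal
piece 2:y rests on {1:y}
piece 3:y rests on {2:y}
piece 4:x rests on {0:x}
piece 5:y rests on {3:y}
piece 6:x rests on {4:x}
piece 7:x rests on {6:x}
piece 8:y rests on {5:y}
piece 9:y rests on {8:y}
minimal pieces: {0:x, 1:y}
ways to finish when only these pieces remain (= sum over removing one remaining piece with nothing left below it):
  1 left: {7}→1  {9}→1
  2 left: {6,7}→1  {7,9}→2  {8,9}→1
  3 left: {4,6,7}→1  {5,8,9}→1  {6,7,9}→3  {7,8,9}→3
  4 left: {0,4,6,7}→1  {3,5,8,9}→1  {4,6,7,9}→4  {5,7,8,9}→4  {6,7,8,9}→6
  5 left: {0,4,6,7,9}→5  {2,3,5,8,9}→1  {3,5,7,8,9}→5  {4,6,7,8,9}→10  {5,6,7,8,9}→10
  6 left: {0,4,6,7,8,9}→15  {1,2,3,5,8,9}→1  {2,3,5,7,8,9}→6  {3,5,6,7,8,9}→15  {4,5,6,7,8,9}→20
  7 left: {0,4,5,6,7,8,9}→35  {1,2,3,5,7,8,9}→7  {2,3,5,6,7,8,9}→21  {3,4,5,6,7,8,9}→35
  8 left: {0,3,4,5,6,7,8,9}→70  {1,2,3,5,6,7,8,9}→28  {2,3,4,5,6,7,8,9}→56
  placing 0:x first → 84 extensions
  placing 1:y first → 126 extensions
total linear extensions = 210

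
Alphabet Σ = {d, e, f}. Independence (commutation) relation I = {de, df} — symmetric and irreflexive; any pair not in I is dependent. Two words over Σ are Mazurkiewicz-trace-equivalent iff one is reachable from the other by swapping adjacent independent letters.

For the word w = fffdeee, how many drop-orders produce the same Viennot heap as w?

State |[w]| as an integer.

7

piece 0:f — minimal
piece 1:f rests on {0:f}
piece 2:f rests on {1:f}
piece 3:d — minimal
piece 4:e rests on {2:f}
piece 5:e rests on {4:e}
piece 6:e rests on {5:e}
minimal pieces: {0:f, 3:d}
ways to finish when only these pieces remain (= sum over removing one remaining piece with nothing left below it):
  1 left: {3}→1  {6}→1
  2 left: {3,6}→2  {5,6}→1
  3 left: {3,5,6}→3  {4,5,6}→1
  4 left: {2,4,5,6}→1  {3,4,5,6}→4
  5 left: {1,2,4,5,6}→1  {2,3,4,5,6}→5
  placing 0:f first → 6 extensions
  placing 3:d first → 1 extensions
total linear extensions = 7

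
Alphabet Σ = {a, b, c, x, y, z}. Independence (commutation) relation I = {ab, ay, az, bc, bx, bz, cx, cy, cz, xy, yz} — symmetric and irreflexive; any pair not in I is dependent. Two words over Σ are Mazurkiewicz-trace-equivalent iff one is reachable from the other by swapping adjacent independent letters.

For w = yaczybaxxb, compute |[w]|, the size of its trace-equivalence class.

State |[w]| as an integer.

0(y) covers ∅
1(a) covers ∅
2(c) covers 1:a
3(z) covers ∅
4(y) covers 0:y
5(b) covers 4:y
6(a) covers 2:c
7(x) covers 3:z, 6:a
8(x) covers 7:x
9(b) covers 5:b
floor of heap: 0:y, 1:a, 3:z
completions by unplaced set U, small U first (add the entries for U minus each lowest piece of U):
  |U|=1: {8}:1  {9}:1
  |U|=2: {5,9}:1  {7,8}:1  {8,9}:2
  |U|=3: {3,7,8}:1  {4,5,9}:1  {5,8,9}:3  {6,7,8}:1  {7,8,9}:3
  |U|=4: {0,4,5,9}:1  {2,6,7,8}:1  {3,6,7,8}:2  {3,7,8,9}:4  {4,5,8,9}:4  {5,7,8,9}:6  {6,7,8,9}:4
  |U|=5: {0,4,5,8,9}:5  {1,2,6,7,8}:1  {2,3,6,7,8}:3  {2,6,7,8,9}:5  {3,5,7,8,9}:10  {3,6,7,8,9}:10  {4,5,7,8,9}:10  {5,6,7,8,9}:10
  |U|=6: {0,4,5,7,8,9}:15  {1,2,3,6,7,8}:4  {1,2,6,7,8,9}:6  {2,3,6,7,8,9}:18  {2,5,6,7,8,9}:15  {3,4,5,7,8,9}:20  {3,5,6,7,8,9}:30  {4,5,6,7,8,9}:20
  |U|=7: {0,3,4,5,7,8,9}:35  {0,4,5,6,7,8,9}:35  {1,2,3,6,7,8,9}:28  {1,2,5,6,7,8,9}:21  {2,3,5,6,7,8,9}:63  {2,4,5,6,7,8,9}:35  {3,4,5,6,7,8,9}:70
  |U|=8: {0,2,4,5,6,7,8,9}:70  {0,3,4,5,6,7,8,9}:140  {1,2,3,5,6,7,8,9}:112  {1,2,4,5,6,7,8,9}:56  {2,3,4,5,6,7,8,9}:168
  start at 0(y): 336
  start at 1(a): 378
  start at 3(z): 126
sum over floor = 840

840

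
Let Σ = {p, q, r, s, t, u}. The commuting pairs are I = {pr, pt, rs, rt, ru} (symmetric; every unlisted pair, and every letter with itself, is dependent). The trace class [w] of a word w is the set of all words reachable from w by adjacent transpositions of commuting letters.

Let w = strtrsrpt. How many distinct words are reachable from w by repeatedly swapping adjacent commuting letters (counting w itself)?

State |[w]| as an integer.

piece 0:s — minimal
piece 1:t rests on {0:s}
piece 2:r — minimal
piece 3:t rests on {1:t}
piece 4:r rests on {2:r}
piece 5:s rests on {3:t}
piece 6:r rests on {4:r}
piece 7:p rests on {5:s}
piece 8:t rests on {5:s}
minimal pieces: {0:s, 2:r}
ways to finish when only these pieces remain (= sum over removing one remaining piece with nothing left below it):
  1 left: {6}→1  {7}→1  {8}→1
  2 left: {4,6}→1  {6,7}→2  {6,8}→2  {7,8}→2
  3 left: {2,4,6}→1  {4,6,7}→3  {4,6,8}→3  {5,7,8}→2  {6,7,8}→6
  4 left: {2,4,6,7}→4  {2,4,6,8}→4  {3,5,7,8}→2  {4,6,7,8}→12  {5,6,7,8}→8
  5 left: {1,3,5,7,8}→2  {2,4,6,7,8}→20  {3,5,6,7,8}→10  {4,5,6,7,8}→20
  6 left: {0,1,3,5,7,8}→2  {1,3,5,6,7,8}→12  {2,4,5,6,7,8}→40  {3,4,5,6,7,8}→30
  7 left: {0,1,3,5,6,7,8}→14  {1,3,4,5,6,7,8}→42  {2,3,4,5,6,7,8}→70
  placing 0:s first → 112 extensions
  placing 2:r first → 56 extensions
total linear extensions = 168

168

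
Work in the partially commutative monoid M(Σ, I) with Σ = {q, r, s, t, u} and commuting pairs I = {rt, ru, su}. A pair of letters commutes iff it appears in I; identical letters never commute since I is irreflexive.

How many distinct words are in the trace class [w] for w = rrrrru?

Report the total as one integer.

6

piece 0:r — minimal
piece 1:r rests on {0:r}
piece 2:r rests on {1:r}
piece 3:r rests on {2:r}
piece 4:r rests on {3:r}
piece 5:u — minimal
minimal pieces: {0:r, 5:u}
ways to finish when only these pieces remain (= sum over removing one remaining piece with nothing left below it):
  1 left: {4}→1  {5}→1
  2 left: {3,4}→1  {4,5}→2
  3 left: {2,3,4}→1  {3,4,5}→3
  4 left: {1,2,3,4}→1  {2,3,4,5}→4
  placing 0:r first → 5 extensions
  placing 5:u first → 1 extensions
total linear extensions = 6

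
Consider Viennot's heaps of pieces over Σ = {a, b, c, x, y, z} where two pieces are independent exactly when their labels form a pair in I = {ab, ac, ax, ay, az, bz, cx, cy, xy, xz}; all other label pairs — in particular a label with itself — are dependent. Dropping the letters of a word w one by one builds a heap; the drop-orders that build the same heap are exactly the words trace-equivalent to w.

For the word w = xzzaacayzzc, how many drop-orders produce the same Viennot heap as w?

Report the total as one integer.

2640

drop 0:x onto floor
drop 1:z onto floor
drop 2:z onto {1:z}
drop 3:a onto floor
drop 4:a onto {3:a}
drop 5:c onto {2:z}
drop 6:a onto {4:a}
drop 7:y onto {2:z}
drop 8:z onto {5:c, 7:y}
drop 9:z onto {8:z}
drop 10:c onto {9:z}
ground layer = {0:x, 1:z, 3:a}
drop-orders for the pieces not yet dropped (sum over which currently-grounded one goes next):
  1 to go: {0} 1  {6} 1  {10} 1
  2 to go: {0,6} 2  {0,10} 2  {4,6} 1  {6,10} 2  {9,10} 1
  3 to go: {0,4,6} 3  {0,6,10} 6  {0,9,10} 3  {3,4,6} 1  {4,6,10} 3  {6,9,10} 3  {8,9,10} 1
  4 to go: {0,3,4,6} 4  {0,4,6,10} 12  {0,6,9,10} 12  {0,8,9,10} 4  {3,4,6,10} 4  {4,6,9,10} 6  {5,8,9,10} 1  {6,8,9,10} 4  {7,8,9,10} 1
  5 to go: {0,3,4,6,10} 20  {0,4,6,9,10} 30  {0,5,8,9,10} 5  {0,6,8,9,10} 20  {0,7,8,9,10} 5  {3,4,6,9,10} 10  {4,6,8,9,10} 10  {5,6,8,9,10} 5  {5,7,8,9,10} 2  {6,7,8,9,10} 5
  6 to go: {0,3,4,6,9,10} 60  {0,4,6,8,9,10} 60  {0,5,6,8,9,10} 30  {0,5,7,8,9,10} 12  {0,6,7,8,9,10} 30  {2,5,7,8,9,10} 2  {3,4,6,8,9,10} 20  {4,5,6,8,9,10} 15  {4,6,7,8,9,10} 15  {5,6,7,8,9,10} 12
  7 to go: {0,2,5,7,8,9,10} 14  {0,3,4,6,8,9,10} 140  {0,4,5,6,8,9,10} 105  {0,4,6,7,8,9,10} 105  {0,5,6,7,8,9,10} 84  {1,2,5,7,8,9,10} 2  {2,5,6,7,8,9,10} 14  {3,4,5,6,8,9,10} 35  {3,4,6,7,8,9,10} 35  {4,5,6,7,8,9,10} 42
  8 to go: {0,1,2,5,7,8,9,10} 16  {0,2,5,6,7,8,9,10} 112  {0,3,4,5,6,8,9,10} 280  {0,3,4,6,7,8,9,10} 280  {0,4,5,6,7,8,9,10} 336  {1,2,5,6,7,8,9,10} 16  {2,4,5,6,7,8,9,10} 56  {3,4,5,6,7,8,9,10} 112
  9 to go: {0,1,2,5,6,7,8,9,10} 144  {0,2,4,5,6,7,8,9,10} 504  {0,3,4,5,6,7,8,9,10} 1008  {1,2,4,5,6,7,8,9,10} 72  {2,3,4,5,6,7,8,9,10} 168
  if 0:x drops first: 240 orders
  if 1:z drops first: 1680 orders
  if 3:a drops first: 720 orders
heap linearizations: 2640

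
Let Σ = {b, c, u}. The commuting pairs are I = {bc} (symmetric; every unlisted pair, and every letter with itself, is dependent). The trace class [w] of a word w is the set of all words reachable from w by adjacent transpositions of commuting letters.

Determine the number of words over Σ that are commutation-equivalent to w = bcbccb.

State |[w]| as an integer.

20

0(b) covers ∅
1(c) covers ∅
2(b) covers 0:b
3(c) covers 1:c
4(c) covers 3:c
5(b) covers 2:b
floor of heap: 0:b, 1:c
completions by unplaced set U, small U first (add the entries for U minus each lowest piece of U):
  |U|=1: {4}:1  {5}:1
  |U|=2: {2,5}:1  {3,4}:1  {4,5}:2
  |U|=3: {0,2,5}:1  {1,3,4}:1  {2,4,5}:3  {3,4,5}:3
  |U|=4: {0,2,4,5}:4  {1,3,4,5}:4  {2,3,4,5}:6
  start at 0(b): 10
  start at 1(c): 10
sum over floor = 20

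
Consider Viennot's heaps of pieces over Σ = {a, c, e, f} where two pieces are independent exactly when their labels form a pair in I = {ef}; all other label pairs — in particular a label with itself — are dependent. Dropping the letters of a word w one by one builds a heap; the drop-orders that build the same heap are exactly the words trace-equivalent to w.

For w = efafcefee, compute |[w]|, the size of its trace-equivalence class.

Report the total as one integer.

piece 0:e — minimal
piece 1:f — minimal
piece 2:a rests on {0:e, 1:f}
piece 3:f rests on {2:a}
piece 4:c rests on {3:f}
piece 5:e rests on {4:c}
piece 6:f rests on {4:c}
piece 7:e rests on {5:e}
piece 8:e rests on {7:e}
minimal pieces: {0:e, 1:f}
ways to finish when only these pieces remain (= sum over removing one remaining piece with nothing left below it):
  1 left: {6}→1  {8}→1
  2 left: {6,8}→2  {7,8}→1
  3 left: {5,7,8}→1  {6,7,8}→3
  4 left: {5,6,7,8}→4
  5 left: {4,5,6,7,8}→4
  6 left: {3,4,5,6,7,8}→4
  7 left: {2,3,4,5,6,7,8}→4
  placing 0:e first → 4 extensions
  placing 1:f first → 4 extensions
total linear extensions = 8

8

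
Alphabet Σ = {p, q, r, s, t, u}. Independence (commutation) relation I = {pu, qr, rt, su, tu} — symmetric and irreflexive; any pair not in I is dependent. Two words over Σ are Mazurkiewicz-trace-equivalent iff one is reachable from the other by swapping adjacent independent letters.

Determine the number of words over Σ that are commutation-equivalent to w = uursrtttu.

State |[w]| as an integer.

10

piece 0:u — minimal
piece 1:u rests on {0:u}
piece 2:r rests on {1:u}
piece 3:s rests on {2:r}
piece 4:r rests on {3:s}
piece 5:t rests on {3:s}
piece 6:t rests on {5:t}
piece 7:t rests on {6:t}
piece 8:u rests on {4:r}
minimal pieces: {0:u}
ways to finish when only these pieces remain (= sum over removing one remaining piece with nothing left below it):
  1 left: {7}→1  {8}→1
  2 left: {4,8}→1  {6,7}→1  {7,8}→2
  3 left: {4,7,8}→3  {5,6,7}→1  {6,7,8}→3
  4 left: {4,6,7,8}→6  {5,6,7,8}→4
  5 left: {4,5,6,7,8}→10
  6 left: {3,4,5,6,7,8}→10
  7 left: {2,3,4,5,6,7,8}→10
  placing 0:u first → 10 extensions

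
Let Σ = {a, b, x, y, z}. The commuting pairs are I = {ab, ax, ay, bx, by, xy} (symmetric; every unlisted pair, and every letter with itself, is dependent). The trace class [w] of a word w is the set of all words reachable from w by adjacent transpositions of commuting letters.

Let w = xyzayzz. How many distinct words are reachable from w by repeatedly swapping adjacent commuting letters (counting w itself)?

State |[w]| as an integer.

#0=x has no predecessor
#1=y has no predecessor
#2=z depends on [0:x, 1:y]
#3=a depends on [2:z]
#4=y depends on [2:z]
#5=z depends on [3:a, 4:y]
#6=z depends on [5:z]
sources: [0:x, 1:y]
N(rest) = Σ N(rest − s) over sources s of rest; N(one piece) = 1:
  size 1 → [6]=1
  size 2 → [5,6]=1
  size 3 → [3,5,6]=1  [4,5,6]=1
  size 4 → [3,4,5,6]=2
  size 5 → [2,3,4,5,6]=2
  first=0(x) contributes 2
  first=1(y) contributes 2
|[w]| = 4

4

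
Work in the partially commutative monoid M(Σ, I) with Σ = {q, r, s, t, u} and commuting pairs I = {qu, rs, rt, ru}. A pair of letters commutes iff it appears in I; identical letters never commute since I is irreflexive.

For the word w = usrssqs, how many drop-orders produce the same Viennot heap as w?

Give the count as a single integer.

0(u) covers ∅
1(s) covers 0:u
2(r) covers ∅
3(s) covers 1:s
4(s) covers 3:s
5(q) covers 2:r, 4:s
6(s) covers 5:q
floor of heap: 0:u, 2:r
completions by unplaced set U, small U first (add the entries for U minus each lowest piece of U):
  |U|=1: {6}:1
  |U|=2: {5,6}:1
  |U|=3: {2,5,6}:1  {4,5,6}:1
  |U|=4: {2,4,5,6}:2  {3,4,5,6}:1
  |U|=5: {1,3,4,5,6}:1  {2,3,4,5,6}:3
  start at 0(u): 4
  start at 2(r): 1
sum over floor = 5

5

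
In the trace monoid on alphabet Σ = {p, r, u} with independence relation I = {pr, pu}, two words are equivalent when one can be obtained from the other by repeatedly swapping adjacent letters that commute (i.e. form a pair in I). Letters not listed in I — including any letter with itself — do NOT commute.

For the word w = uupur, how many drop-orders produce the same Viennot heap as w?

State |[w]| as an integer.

5

drop 0:u onto floor
drop 1:u onto {0:u}
drop 2:p onto floor
drop 3:u onto {1:u}
drop 4:r onto {3:u}
ground layer = {0:u, 2:p}
drop-orders for the pieces not yet dropped (sum over which currently-grounded one goes next):
  1 to go: {2} 1  {4} 1
  2 to go: {2,4} 2  {3,4} 1
  3 to go: {1,3,4} 1  {2,3,4} 3
  if 0:u drops first: 4 orders
  if 2:p drops first: 1 orders
heap linearizations: 5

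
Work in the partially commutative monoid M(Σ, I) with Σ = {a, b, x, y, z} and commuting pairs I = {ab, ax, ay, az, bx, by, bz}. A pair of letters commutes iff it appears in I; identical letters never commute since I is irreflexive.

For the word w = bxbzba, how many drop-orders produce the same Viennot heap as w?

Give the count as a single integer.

piece 0:b — minimal
piece 1:x — minimal
piece 2:b rests on {0:b}
piece 3:z rests on {1:x}
piece 4:b rests on {2:b}
piece 5:a — minimal
minimal pieces: {0:b, 1:x, 5:a}
ways to finish when only these pieces remain (= sum over removing one remaining piece with nothing left below it):
  1 left: {3}→1  {4}→1  {5}→1
  2 left: {1,3}→1  {2,4}→1  {3,4}→2  {3,5}→2  {4,5}→2
  3 left: {0,2,4}→1  {1,3,4}→3  {1,3,5}→3  {2,3,4}→3  {2,4,5}→3  {3,4,5}→6
  4 left: {0,2,3,4}→4  {0,2,4,5}→4  {1,2,3,4}→6  {1,3,4,5}→12  {2,3,4,5}→12
  placing 0:b first → 30 extensions
  placing 1:x first → 20 extensions
  placing 5:a first → 10 extensions
total linear extensions = 60

60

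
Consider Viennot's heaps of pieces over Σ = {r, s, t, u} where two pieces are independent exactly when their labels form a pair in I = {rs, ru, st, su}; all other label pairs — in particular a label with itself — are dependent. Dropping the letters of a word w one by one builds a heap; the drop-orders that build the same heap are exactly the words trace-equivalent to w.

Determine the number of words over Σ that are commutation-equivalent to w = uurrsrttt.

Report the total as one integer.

drop 0:u onto floor
drop 1:u onto {0:u}
drop 2:r onto floor
drop 3:r onto {2:r}
drop 4:s onto floor
drop 5:r onto {3:r}
drop 6:t onto {1:u, 5:r}
drop 7:t onto {6:t}
drop 8:t onto {7:t}
ground layer = {0:u, 2:r, 4:s}
drop-orders for the pieces not yet dropped (sum over which currently-grounded one goes next):
  1 to go: {4} 1  {8} 1
  2 to go: {4,8} 2  {7,8} 1
  3 to go: {4,7,8} 3  {6,7,8} 1
  4 to go: {1,6,7,8} 1  {4,6,7,8} 4  {5,6,7,8} 1
  5 to go: {0,1,6,7,8} 1  {1,4,6,7,8} 5  {1,5,6,7,8} 2  {3,5,6,7,8} 1  {4,5,6,7,8} 5
  6 to go: {0,1,4,6,7,8} 6  {0,1,5,6,7,8} 3  {1,3,5,6,7,8} 3  {1,4,5,6,7,8} 12  {2,3,5,6,7,8} 1  {3,4,5,6,7,8} 6
  7 to go: {0,1,3,5,6,7,8} 6  {0,1,4,5,6,7,8} 21  {1,2,3,5,6,7,8} 4  {1,3,4,5,6,7,8} 21  {2,3,4,5,6,7,8} 7
  if 0:u drops first: 32 orders
  if 2:r drops first: 48 orders
  if 4:s drops first: 10 orders
heap linearizations: 90

90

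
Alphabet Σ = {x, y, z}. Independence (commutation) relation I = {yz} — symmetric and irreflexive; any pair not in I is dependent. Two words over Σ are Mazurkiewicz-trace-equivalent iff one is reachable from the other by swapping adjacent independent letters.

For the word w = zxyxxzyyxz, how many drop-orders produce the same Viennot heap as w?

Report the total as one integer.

0(z) covers ∅
1(x) covers 0:z
2(y) covers 1:x
3(x) covers 2:y
4(x) covers 3:x
5(z) covers 4:x
6(y) covers 4:x
7(y) covers 6:y
8(x) covers 5:z, 7:y
9(z) covers 8:x
floor of heap: 0:z
completions by unplaced set U, small U first (add the entries for U minus each lowest piece of U):
  |U|=1: {9}:1
  |U|=2: {8,9}:1
  |U|=3: {5,8,9}:1  {7,8,9}:1
  |U|=4: {5,7,8,9}:2  {6,7,8,9}:1
  |U|=5: {5,6,7,8,9}:3
  |U|=6: {4,5,6,7,8,9}:3
  |U|=7: {3,4,5,6,7,8,9}:3
  |U|=8: {2,3,4,5,6,7,8,9}:3
  start at 0(z): 3

3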